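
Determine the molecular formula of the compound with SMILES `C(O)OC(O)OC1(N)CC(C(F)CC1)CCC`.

C11H22FNO4

Heavy atoms from the SMILES: 11 C, 1 F, 1 N, 4 O.
Implicit hydrogens by atom environment:
  6 × C: 2 H each → 12
  3 × C: 1 H each → 3
  2 × O: 1 H each → 2
  2 × O: no H
  1 × C: 3 H
  1 × C: no H
  1 × F: no H
  1 × N: 2 H
  Total hydrogens = 22.
Molecular formula: C11H22FNO4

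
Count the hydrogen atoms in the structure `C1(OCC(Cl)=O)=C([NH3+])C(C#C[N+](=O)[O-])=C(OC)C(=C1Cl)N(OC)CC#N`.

13

Hydrogens are implicit in SMILES; fill each atom to its normal valence:
  6 × C (aromatic): no H
  5 × O: no H
  4 × C: no H
  2 × C: 3 H each → 6
  2 × C: 2 H each → 4
  2 × Cl: no H
  2 × N: no H
  1 × N (charge +1): 3 H
  1 × N (charge +1): no H
  1 × O (charge -1): no H
  Total hydrogens = 13.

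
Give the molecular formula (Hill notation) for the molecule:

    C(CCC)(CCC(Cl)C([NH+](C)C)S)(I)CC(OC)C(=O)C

C15H30ClINO2S+

Heavy atoms from the SMILES: 15 C, 1 Cl, 1 I, 1 N, 2 O, 1 S.
Implicit hydrogens by atom environment:
  5 × C: 3 H each → 15
  5 × C: 2 H each → 10
  3 × C: 1 H each → 3
  2 × C: no H
  2 × O: no H
  1 × Cl: no H
  1 × I: no H
  1 × N (charge +1): 1 H
  1 × S: 1 H
  Total hydrogens = 30.
Net charge +1.
Molecular formula: C15H30ClINO2S+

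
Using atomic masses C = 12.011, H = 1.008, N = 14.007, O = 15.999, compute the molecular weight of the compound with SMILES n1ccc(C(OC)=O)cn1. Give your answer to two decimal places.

Molecular formula: C6H6N2O2.
M = 6×12.011 + 6×1.008 + 2×14.007 + 2×15.999 = 138.13 g/mol.

138.13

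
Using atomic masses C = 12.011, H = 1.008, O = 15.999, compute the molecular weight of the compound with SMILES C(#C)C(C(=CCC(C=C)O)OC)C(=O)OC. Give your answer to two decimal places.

Molecular formula: C12H16O4.
M = 12×12.011 + 16×1.008 + 4×15.999 = 224.26 g/mol.

224.26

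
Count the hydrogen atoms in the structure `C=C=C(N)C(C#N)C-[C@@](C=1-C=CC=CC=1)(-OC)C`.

18

Hydrogens are implicit in SMILES; fill each atom to its normal valence:
  5 × C (aromatic): 1 H each → 5
  4 × C: no H
  2 × C: 3 H each → 6
  2 × C: 2 H each → 4
  1 × C: 1 H
  1 × C (aromatic): no H
  1 × N: 2 H
  1 × N: no H
  1 × O: no H
  Total hydrogens = 18.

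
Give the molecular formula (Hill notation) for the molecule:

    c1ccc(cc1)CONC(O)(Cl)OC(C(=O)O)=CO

Heavy atoms from the SMILES: 11 C, 1 Cl, 1 N, 6 O.
Implicit hydrogens by atom environment:
  5 × C (aromatic): 1 H each → 5
  3 × C: no H
  3 × O: 1 H each → 3
  3 × O: no H
  1 × C: 2 H
  1 × C: 1 H
  1 × C (aromatic): no H
  1 × Cl: no H
  1 × N: 1 H
  Total hydrogens = 12.
Molecular formula: C11H12ClNO6

C11H12ClNO6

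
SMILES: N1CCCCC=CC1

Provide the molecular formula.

Heavy atoms from the SMILES: 7 C, 1 N.
Implicit hydrogens by atom environment:
  5 × C: 2 H each → 10
  2 × C: 1 H each → 2
  1 × N: 1 H
  Total hydrogens = 13.
Molecular formula: C7H13N

C7H13N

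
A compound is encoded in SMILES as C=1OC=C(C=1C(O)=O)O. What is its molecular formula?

C5H4O4

Heavy atoms from the SMILES: 5 C, 4 O.
Implicit hydrogens by atom environment:
  2 × C (aromatic): 1 H each → 2
  2 × C (aromatic): no H
  2 × O: 1 H each → 2
  1 × C: no H
  1 × O (aromatic): no H
  1 × O: no H
  Total hydrogens = 4.
Molecular formula: C5H4O4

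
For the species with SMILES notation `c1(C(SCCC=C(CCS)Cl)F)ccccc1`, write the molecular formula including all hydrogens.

C13H16ClFS2

Heavy atoms from the SMILES: 13 C, 1 Cl, 1 F, 2 S.
Implicit hydrogens by atom environment:
  5 × C (aromatic): 1 H each → 5
  4 × C: 2 H each → 8
  2 × C: 1 H each → 2
  1 × C: no H
  1 × C (aromatic): no H
  1 × Cl: no H
  1 × F: no H
  1 × S: 1 H
  1 × S: no H
  Total hydrogens = 16.
Molecular formula: C13H16ClFS2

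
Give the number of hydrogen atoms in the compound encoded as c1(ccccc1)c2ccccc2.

10

Hydrogens are implicit in SMILES; fill each atom to its normal valence:
  10 × C (aromatic): 1 H each → 10
  2 × C (aromatic): no H
  Total hydrogens = 10.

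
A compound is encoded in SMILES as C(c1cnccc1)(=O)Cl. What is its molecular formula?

C6H4ClNO

Heavy atoms from the SMILES: 6 C, 1 Cl, 1 N, 1 O.
Implicit hydrogens by atom environment:
  4 × C (aromatic): 1 H each → 4
  1 × C (aromatic): no H
  1 × C: no H
  1 × Cl: no H
  1 × N (aromatic): no H
  1 × O: no H
  Total hydrogens = 4.
Molecular formula: C6H4ClNO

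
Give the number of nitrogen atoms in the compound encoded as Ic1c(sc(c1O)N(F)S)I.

The symbol for nitrogen appears 1 time in the SMILES.

1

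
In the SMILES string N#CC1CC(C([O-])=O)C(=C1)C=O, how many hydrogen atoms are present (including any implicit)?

6

Hydrogens are implicit in SMILES; fill each atom to its normal valence:
  4 × C: 1 H each → 4
  3 × C: no H
  2 × O: no H
  1 × C: 2 H
  1 × N: no H
  1 × O (charge -1): no H
  Total hydrogens = 6.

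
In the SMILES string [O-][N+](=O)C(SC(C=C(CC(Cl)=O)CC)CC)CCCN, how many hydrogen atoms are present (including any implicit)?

23

Hydrogens are implicit in SMILES; fill each atom to its normal valence:
  6 × C: 2 H each → 12
  3 × C: 1 H each → 3
  2 × C: 3 H each → 6
  2 × C: no H
  2 × O: no H
  1 × Cl: no H
  1 × N: 2 H
  1 × N (charge +1): no H
  1 × O (charge -1): no H
  1 × S: no H
  Total hydrogens = 23.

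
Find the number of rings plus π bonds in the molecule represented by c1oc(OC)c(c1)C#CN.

5

Molecular formula from the SMILES: C7H7NO2.
DoU = (2C + 2 + N − H − X)/2 = (2·7 + 2 + 1 − 7 − 0)/2 = 10/2 = 5.
(Structurally: 1 ring(s) + 4 π bond(s) = 5.)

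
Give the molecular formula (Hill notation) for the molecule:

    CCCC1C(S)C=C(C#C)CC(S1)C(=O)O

C12H16O2S2

Heavy atoms from the SMILES: 12 C, 2 O, 2 S.
Implicit hydrogens by atom environment:
  5 × C: 1 H each → 5
  3 × C: 2 H each → 6
  3 × C: no H
  1 × C: 3 H
  1 × O: 1 H
  1 × O: no H
  1 × S: 1 H
  1 × S: no H
  Total hydrogens = 16.
Molecular formula: C12H16O2S2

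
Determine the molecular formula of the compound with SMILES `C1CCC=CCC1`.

Heavy atoms from the SMILES: 7 C.
Implicit hydrogens by atom environment:
  5 × C: 2 H each → 10
  2 × C: 1 H each → 2
  Total hydrogens = 12.
Molecular formula: C7H12

C7H12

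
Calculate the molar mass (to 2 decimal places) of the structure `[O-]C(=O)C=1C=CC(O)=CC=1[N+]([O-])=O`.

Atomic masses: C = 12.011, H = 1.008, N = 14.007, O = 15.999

Molecular formula: C7H4NO5-.
M = 7×12.011 + 4×1.008 + 1×14.007 + 5×15.999 = 182.11 g/mol.

182.11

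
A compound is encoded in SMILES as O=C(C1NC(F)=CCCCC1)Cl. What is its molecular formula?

Heavy atoms from the SMILES: 8 C, 1 Cl, 1 F, 1 N, 1 O.
Implicit hydrogens by atom environment:
  4 × C: 2 H each → 8
  2 × C: 1 H each → 2
  2 × C: no H
  1 × Cl: no H
  1 × F: no H
  1 × N: 1 H
  1 × O: no H
  Total hydrogens = 11.
Molecular formula: C8H11ClFNO

C8H11ClFNO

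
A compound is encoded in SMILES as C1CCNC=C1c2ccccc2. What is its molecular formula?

C11H13N

Heavy atoms from the SMILES: 11 C, 1 N.
Implicit hydrogens by atom environment:
  5 × C (aromatic): 1 H each → 5
  3 × C: 2 H each → 6
  1 × C: 1 H
  1 × C: no H
  1 × C (aromatic): no H
  1 × N: 1 H
  Total hydrogens = 13.
Molecular formula: C11H13N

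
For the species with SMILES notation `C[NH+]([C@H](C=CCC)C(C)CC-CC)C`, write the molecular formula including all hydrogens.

C13H28N+

Heavy atoms from the SMILES: 13 C, 1 N.
Implicit hydrogens by atom environment:
  5 × C: 3 H each → 15
  4 × C: 2 H each → 8
  4 × C: 1 H each → 4
  1 × N (charge +1): 1 H
  Total hydrogens = 28.
Net charge +1.
Molecular formula: C13H28N+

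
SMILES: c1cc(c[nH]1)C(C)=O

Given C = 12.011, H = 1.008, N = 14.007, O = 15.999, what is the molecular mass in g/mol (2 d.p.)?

Molecular formula: C6H7NO.
M = 6×12.011 + 7×1.008 + 1×14.007 + 1×15.999 = 109.13 g/mol.

109.13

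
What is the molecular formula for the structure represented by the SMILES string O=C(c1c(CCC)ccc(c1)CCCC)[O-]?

Heavy atoms from the SMILES: 14 C, 2 O.
Implicit hydrogens by atom environment:
  5 × C: 2 H each → 10
  3 × C (aromatic): 1 H each → 3
  3 × C (aromatic): no H
  2 × C: 3 H each → 6
  1 × C: no H
  1 × O: no H
  1 × O (charge -1): no H
  Total hydrogens = 19.
Net charge -1.
Molecular formula: C14H19O2-

C14H19O2-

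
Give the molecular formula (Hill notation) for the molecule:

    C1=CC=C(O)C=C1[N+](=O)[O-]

Heavy atoms from the SMILES: 6 C, 1 N, 3 O.
Implicit hydrogens by atom environment:
  4 × C (aromatic): 1 H each → 4
  2 × C (aromatic): no H
  1 × N (charge +1): no H
  1 × O: 1 H
  1 × O: no H
  1 × O (charge -1): no H
  Total hydrogens = 5.
Molecular formula: C6H5NO3

C6H5NO3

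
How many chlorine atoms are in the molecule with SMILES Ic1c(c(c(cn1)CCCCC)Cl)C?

1

The symbol for chlorine appears 1 time in the SMILES.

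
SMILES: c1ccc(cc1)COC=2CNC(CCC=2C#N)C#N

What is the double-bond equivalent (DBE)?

Molecular formula from the SMILES: C15H15N3O.
DoU = (2C + 2 + N − H − X)/2 = (2·15 + 2 + 3 − 15 − 0)/2 = 20/2 = 10.
(Structurally: 2 ring(s) + 8 π bond(s) = 10.)

10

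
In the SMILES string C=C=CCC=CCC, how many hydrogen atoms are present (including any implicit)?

12

Hydrogens are implicit in SMILES; fill each atom to its normal valence:
  3 × C: 2 H each → 6
  3 × C: 1 H each → 3
  1 × C: 3 H
  1 × C: no H
  Total hydrogens = 12.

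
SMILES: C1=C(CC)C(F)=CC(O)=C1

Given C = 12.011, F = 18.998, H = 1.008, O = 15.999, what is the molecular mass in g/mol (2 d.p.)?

140.16

Molecular formula: C8H9FO.
M = 8×12.011 + 1×18.998 + 9×1.008 + 1×15.999 = 140.16 g/mol.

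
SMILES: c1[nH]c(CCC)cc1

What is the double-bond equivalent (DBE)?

Molecular formula from the SMILES: C7H11N.
DoU = (2C + 2 + N − H − X)/2 = (2·7 + 2 + 1 − 11 − 0)/2 = 6/2 = 3.
(Structurally: 1 ring(s) + 2 π bond(s) = 3.)

3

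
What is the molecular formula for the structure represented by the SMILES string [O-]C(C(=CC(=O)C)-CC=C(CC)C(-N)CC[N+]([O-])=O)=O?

Heavy atoms from the SMILES: 13 C, 2 N, 5 O.
Implicit hydrogens by atom environment:
  4 × C: 2 H each → 8
  4 × C: no H
  3 × C: 1 H each → 3
  3 × O: no H
  2 × C: 3 H each → 6
  2 × O (charge -1): no H
  1 × N: 2 H
  1 × N (charge +1): no H
  Total hydrogens = 19.
Net charge -1.
Molecular formula: C13H19N2O5-

C13H19N2O5-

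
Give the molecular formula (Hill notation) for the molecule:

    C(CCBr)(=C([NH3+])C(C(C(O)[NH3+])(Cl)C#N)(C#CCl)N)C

[C11H17BrCl2N4O]2+

Heavy atoms from the SMILES: 1 Br, 11 C, 2 Cl, 4 N, 1 O.
Implicit hydrogens by atom environment:
  7 × C: no H
  2 × C: 2 H each → 4
  2 × Cl: no H
  2 × N (charge +1): 3 H each → 6
  1 × Br: no H
  1 × C: 3 H
  1 × C: 1 H
  1 × N: 2 H
  1 × N: no H
  1 × O: 1 H
  Total hydrogens = 17.
Net charge +2.
Molecular formula: [C11H17BrCl2N4O]2+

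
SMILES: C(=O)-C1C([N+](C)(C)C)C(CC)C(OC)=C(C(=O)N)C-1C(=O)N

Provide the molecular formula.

Heavy atoms from the SMILES: 15 C, 3 N, 4 O.
Implicit hydrogens by atom environment:
  5 × C: 3 H each → 15
  5 × C: 1 H each → 5
  4 × C: no H
  4 × O: no H
  2 × N: 2 H each → 4
  1 × C: 2 H
  1 × N (charge +1): no H
  Total hydrogens = 26.
Net charge +1.
Molecular formula: C15H26N3O4+

C15H26N3O4+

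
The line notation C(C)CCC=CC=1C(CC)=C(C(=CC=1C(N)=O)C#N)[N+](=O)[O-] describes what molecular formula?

Heavy atoms from the SMILES: 16 C, 3 N, 3 O.
Implicit hydrogens by atom environment:
  5 × C (aromatic): no H
  4 × C: 2 H each → 8
  2 × C: 3 H each → 6
  2 × C: 1 H each → 2
  2 × C: no H
  2 × O: no H
  1 × C (aromatic): 1 H
  1 × N: 2 H
  1 × N: no H
  1 × N (charge +1): no H
  1 × O (charge -1): no H
  Total hydrogens = 19.
Molecular formula: C16H19N3O3

C16H19N3O3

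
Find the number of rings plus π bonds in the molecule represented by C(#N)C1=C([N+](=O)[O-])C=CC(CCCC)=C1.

Molecular formula from the SMILES: C11H12N2O2.
DoU = (2C + 2 + N − H − X)/2 = (2·11 + 2 + 2 − 12 − 0)/2 = 14/2 = 7.
(Structurally: 1 ring(s) + 6 π bond(s) = 7.)

7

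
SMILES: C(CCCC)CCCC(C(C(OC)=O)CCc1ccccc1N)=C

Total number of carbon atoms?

The symbol for carbon appears 21 times in the SMILES. Lowercase c denotes aromatic carbon and counts toward C.

21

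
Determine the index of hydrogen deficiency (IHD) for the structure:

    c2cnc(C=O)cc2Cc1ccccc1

Molecular formula from the SMILES: C13H11NO.
DoU = (2C + 2 + N − H − X)/2 = (2·13 + 2 + 1 − 11 − 0)/2 = 18/2 = 9.
(Structurally: 2 ring(s) + 7 π bond(s) = 9.)

9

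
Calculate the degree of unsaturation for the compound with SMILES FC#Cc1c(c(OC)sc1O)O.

5

Molecular formula from the SMILES: C7H5FO3S.
DoU = (2C + 2 + N − H − X)/2 = (2·7 + 2 + 0 − 5 − 1)/2 = 10/2 = 5.
(Structurally: 1 ring(s) + 4 π bond(s) = 5.)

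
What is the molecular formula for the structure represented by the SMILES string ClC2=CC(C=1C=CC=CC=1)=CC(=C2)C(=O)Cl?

Heavy atoms from the SMILES: 13 C, 2 Cl, 1 O.
Implicit hydrogens by atom environment:
  8 × C (aromatic): 1 H each → 8
  4 × C (aromatic): no H
  2 × Cl: no H
  1 × C: no H
  1 × O: no H
  Total hydrogens = 8.
Molecular formula: C13H8Cl2O

C13H8Cl2O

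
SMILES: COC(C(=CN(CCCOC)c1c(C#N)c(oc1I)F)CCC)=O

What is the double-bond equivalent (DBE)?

Molecular formula from the SMILES: C16H20FIN2O4.
DoU = (2C + 2 + N − H − X)/2 = (2·16 + 2 + 2 − 20 − 2)/2 = 14/2 = 7.
(Structurally: 1 ring(s) + 6 π bond(s) = 7.)

7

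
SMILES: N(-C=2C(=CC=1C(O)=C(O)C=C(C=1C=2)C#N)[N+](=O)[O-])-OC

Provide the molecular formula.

Heavy atoms from the SMILES: 12 C, 3 N, 5 O.
Implicit hydrogens by atom environment:
  7 × C (aromatic): no H
  3 × C (aromatic): 1 H each → 3
  2 × O: 1 H each → 2
  2 × O: no H
  1 × C: 3 H
  1 × C: no H
  1 × N: 1 H
  1 × N (charge +1): no H
  1 × N: no H
  1 × O (charge -1): no H
  Total hydrogens = 9.
Molecular formula: C12H9N3O5

C12H9N3O5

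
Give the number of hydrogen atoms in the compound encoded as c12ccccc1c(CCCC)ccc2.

16

Hydrogens are implicit in SMILES; fill each atom to its normal valence:
  7 × C (aromatic): 1 H each → 7
  3 × C: 2 H each → 6
  3 × C (aromatic): no H
  1 × C: 3 H
  Total hydrogens = 16.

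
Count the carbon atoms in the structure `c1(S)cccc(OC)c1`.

7

The symbol for carbon appears 7 times in the SMILES. Lowercase c denotes aromatic carbon and counts toward C.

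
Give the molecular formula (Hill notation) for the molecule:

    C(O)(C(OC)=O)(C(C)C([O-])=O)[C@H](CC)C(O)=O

Heavy atoms from the SMILES: 10 C, 7 O.
Implicit hydrogens by atom environment:
  4 × C: no H
  4 × O: no H
  3 × C: 3 H each → 9
  2 × C: 1 H each → 2
  2 × O: 1 H each → 2
  1 × C: 2 H
  1 × O (charge -1): no H
  Total hydrogens = 15.
Net charge -1.
Molecular formula: C10H15O7-

C10H15O7-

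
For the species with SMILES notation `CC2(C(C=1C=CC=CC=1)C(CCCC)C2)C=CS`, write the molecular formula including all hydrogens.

C17H24S

Heavy atoms from the SMILES: 17 C, 1 S.
Implicit hydrogens by atom environment:
  5 × C (aromatic): 1 H each → 5
  4 × C: 2 H each → 8
  4 × C: 1 H each → 4
  2 × C: 3 H each → 6
  1 × C: no H
  1 × C (aromatic): no H
  1 × S: 1 H
  Total hydrogens = 24.
Molecular formula: C17H24S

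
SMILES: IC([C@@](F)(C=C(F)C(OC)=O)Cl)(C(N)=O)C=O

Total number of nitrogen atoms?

1

The symbol for nitrogen appears 1 time in the SMILES.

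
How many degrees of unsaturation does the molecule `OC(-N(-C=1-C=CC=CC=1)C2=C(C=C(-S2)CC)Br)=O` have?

8

Molecular formula from the SMILES: C13H12BrNO2S.
DoU = (2C + 2 + N − H − X)/2 = (2·13 + 2 + 1 − 12 − 1)/2 = 16/2 = 8.
(Structurally: 2 ring(s) + 6 π bond(s) = 8.)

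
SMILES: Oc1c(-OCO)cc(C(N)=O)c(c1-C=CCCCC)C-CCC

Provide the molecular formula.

Heavy atoms from the SMILES: 18 C, 1 N, 4 O.
Implicit hydrogens by atom environment:
  7 × C: 2 H each → 14
  5 × C (aromatic): no H
  2 × C: 3 H each → 6
  2 × C: 1 H each → 2
  2 × O: 1 H each → 2
  2 × O: no H
  1 × C (aromatic): 1 H
  1 × C: no H
  1 × N: 2 H
  Total hydrogens = 27.
Molecular formula: C18H27NO4

C18H27NO4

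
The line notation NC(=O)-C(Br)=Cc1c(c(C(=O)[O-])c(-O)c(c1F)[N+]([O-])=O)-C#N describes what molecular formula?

Heavy atoms from the SMILES: 1 Br, 11 C, 1 F, 3 N, 6 O.
Implicit hydrogens by atom environment:
  6 × C (aromatic): no H
  4 × C: no H
  3 × O: no H
  2 × O (charge -1): no H
  1 × Br: no H
  1 × C: 1 H
  1 × F: no H
  1 × N: 2 H
  1 × N: no H
  1 × N (charge +1): no H
  1 × O: 1 H
  Total hydrogens = 4.
Net charge -1.
Molecular formula: C11H4BrFN3O6-

C11H4BrFN3O6-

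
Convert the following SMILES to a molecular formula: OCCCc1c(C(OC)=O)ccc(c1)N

C11H15NO3

Heavy atoms from the SMILES: 11 C, 1 N, 3 O.
Implicit hydrogens by atom environment:
  3 × C: 2 H each → 6
  3 × C (aromatic): 1 H each → 3
  3 × C (aromatic): no H
  2 × O: no H
  1 × C: 3 H
  1 × C: no H
  1 × N: 2 H
  1 × O: 1 H
  Total hydrogens = 15.
Molecular formula: C11H15NO3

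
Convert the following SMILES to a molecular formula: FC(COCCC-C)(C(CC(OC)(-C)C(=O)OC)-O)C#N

C14H24FNO5

Heavy atoms from the SMILES: 14 C, 1 F, 1 N, 5 O.
Implicit hydrogens by atom environment:
  5 × C: 2 H each → 10
  4 × C: 3 H each → 12
  4 × C: no H
  4 × O: no H
  1 × C: 1 H
  1 × F: no H
  1 × N: no H
  1 × O: 1 H
  Total hydrogens = 24.
Molecular formula: C14H24FNO5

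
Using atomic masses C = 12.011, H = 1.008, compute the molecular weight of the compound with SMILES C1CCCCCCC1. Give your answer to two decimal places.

112.22

Molecular formula: C8H16.
M = 8×12.011 + 16×1.008 = 112.22 g/mol.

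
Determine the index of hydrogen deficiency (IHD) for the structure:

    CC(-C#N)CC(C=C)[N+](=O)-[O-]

4

Molecular formula from the SMILES: C7H10N2O2.
DoU = (2C + 2 + N − H − X)/2 = (2·7 + 2 + 2 − 10 − 0)/2 = 8/2 = 4.
(Structurally: 0 ring(s) + 4 π bond(s) = 4.)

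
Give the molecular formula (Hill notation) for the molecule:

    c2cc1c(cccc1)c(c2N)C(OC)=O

Heavy atoms from the SMILES: 12 C, 1 N, 2 O.
Implicit hydrogens by atom environment:
  6 × C (aromatic): 1 H each → 6
  4 × C (aromatic): no H
  2 × O: no H
  1 × C: 3 H
  1 × C: no H
  1 × N: 2 H
  Total hydrogens = 11.
Molecular formula: C12H11NO2

C12H11NO2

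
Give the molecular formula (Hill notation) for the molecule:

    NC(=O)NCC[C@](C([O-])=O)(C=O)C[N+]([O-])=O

C7H10N3O6-

Heavy atoms from the SMILES: 7 C, 3 N, 6 O.
Implicit hydrogens by atom environment:
  4 × O: no H
  3 × C: 2 H each → 6
  3 × C: no H
  2 × O (charge -1): no H
  1 × C: 1 H
  1 × N: 2 H
  1 × N: 1 H
  1 × N (charge +1): no H
  Total hydrogens = 10.
Net charge -1.
Molecular formula: C7H10N3O6-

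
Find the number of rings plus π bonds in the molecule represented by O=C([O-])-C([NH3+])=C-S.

2

Molecular formula from the SMILES: C3H5NO2S.
DoU = (2C + 2 + N − H − X)/2 = (2·3 + 2 + 1 − 5 − 0)/2 = 4/2 = 2.
(Structurally: 0 ring(s) + 2 π bond(s) = 2.)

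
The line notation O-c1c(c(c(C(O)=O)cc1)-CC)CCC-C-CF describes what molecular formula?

C14H19FO3

Heavy atoms from the SMILES: 14 C, 1 F, 3 O.
Implicit hydrogens by atom environment:
  6 × C: 2 H each → 12
  4 × C (aromatic): no H
  2 × C (aromatic): 1 H each → 2
  2 × O: 1 H each → 2
  1 × C: 3 H
  1 × C: no H
  1 × F: no H
  1 × O: no H
  Total hydrogens = 19.
Molecular formula: C14H19FO3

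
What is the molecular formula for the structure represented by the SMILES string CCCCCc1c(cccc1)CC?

C13H20

Heavy atoms from the SMILES: 13 C.
Implicit hydrogens by atom environment:
  5 × C: 2 H each → 10
  4 × C (aromatic): 1 H each → 4
  2 × C: 3 H each → 6
  2 × C (aromatic): no H
  Total hydrogens = 20.
Molecular formula: C13H20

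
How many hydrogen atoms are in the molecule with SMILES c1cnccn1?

4

Hydrogens are implicit in SMILES; fill each atom to its normal valence:
  4 × C (aromatic): 1 H each → 4
  2 × N (aromatic): no H
  Total hydrogens = 4.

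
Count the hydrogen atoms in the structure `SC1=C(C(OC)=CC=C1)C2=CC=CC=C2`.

12

Hydrogens are implicit in SMILES; fill each atom to its normal valence:
  8 × C (aromatic): 1 H each → 8
  4 × C (aromatic): no H
  1 × C: 3 H
  1 × O: no H
  1 × S: 1 H
  Total hydrogens = 12.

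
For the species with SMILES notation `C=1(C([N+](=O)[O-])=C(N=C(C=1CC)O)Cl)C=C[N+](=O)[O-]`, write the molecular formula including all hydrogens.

Heavy atoms from the SMILES: 9 C, 1 Cl, 3 N, 5 O.
Implicit hydrogens by atom environment:
  5 × C (aromatic): no H
  2 × C: 1 H each → 2
  2 × N (charge +1): no H
  2 × O: no H
  2 × O (charge -1): no H
  1 × C: 3 H
  1 × C: 2 H
  1 × Cl: no H
  1 × N (aromatic): no H
  1 × O: 1 H
  Total hydrogens = 8.
Molecular formula: C9H8ClN3O5

C9H8ClN3O5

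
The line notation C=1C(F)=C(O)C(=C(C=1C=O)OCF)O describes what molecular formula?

Heavy atoms from the SMILES: 8 C, 2 F, 4 O.
Implicit hydrogens by atom environment:
  5 × C (aromatic): no H
  2 × F: no H
  2 × O: 1 H each → 2
  2 × O: no H
  1 × C: 2 H
  1 × C (aromatic): 1 H
  1 × C: 1 H
  Total hydrogens = 6.
Molecular formula: C8H6F2O4

C8H6F2O4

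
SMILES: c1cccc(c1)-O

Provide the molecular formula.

Heavy atoms from the SMILES: 6 C, 1 O.
Implicit hydrogens by atom environment:
  5 × C (aromatic): 1 H each → 5
  1 × C (aromatic): no H
  1 × O: 1 H
  Total hydrogens = 6.
Molecular formula: C6H6O

C6H6O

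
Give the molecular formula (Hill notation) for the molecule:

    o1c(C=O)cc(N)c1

Heavy atoms from the SMILES: 5 C, 1 N, 2 O.
Implicit hydrogens by atom environment:
  2 × C (aromatic): 1 H each → 2
  2 × C (aromatic): no H
  1 × C: 1 H
  1 × N: 2 H
  1 × O (aromatic): no H
  1 × O: no H
  Total hydrogens = 5.
Molecular formula: C5H5NO2

C5H5NO2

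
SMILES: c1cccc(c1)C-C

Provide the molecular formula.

Heavy atoms from the SMILES: 8 C.
Implicit hydrogens by atom environment:
  5 × C (aromatic): 1 H each → 5
  1 × C: 3 H
  1 × C: 2 H
  1 × C (aromatic): no H
  Total hydrogens = 10.
Molecular formula: C8H10

C8H10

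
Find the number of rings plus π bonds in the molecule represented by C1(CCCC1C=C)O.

2

Molecular formula from the SMILES: C7H12O.
DoU = (2C + 2 + N − H − X)/2 = (2·7 + 2 + 0 − 12 − 0)/2 = 4/2 = 2.
(Structurally: 1 ring(s) + 1 π bond(s) = 2.)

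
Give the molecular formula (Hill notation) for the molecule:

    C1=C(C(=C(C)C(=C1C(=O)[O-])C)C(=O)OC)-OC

C12H13O5-

Heavy atoms from the SMILES: 12 C, 5 O.
Implicit hydrogens by atom environment:
  5 × C (aromatic): no H
  4 × C: 3 H each → 12
  4 × O: no H
  2 × C: no H
  1 × C (aromatic): 1 H
  1 × O (charge -1): no H
  Total hydrogens = 13.
Net charge -1.
Molecular formula: C12H13O5-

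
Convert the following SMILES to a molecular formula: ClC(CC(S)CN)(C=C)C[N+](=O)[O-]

C7H13ClN2O2S

Heavy atoms from the SMILES: 7 C, 1 Cl, 2 N, 2 O, 1 S.
Implicit hydrogens by atom environment:
  4 × C: 2 H each → 8
  2 × C: 1 H each → 2
  1 × C: no H
  1 × Cl: no H
  1 × N: 2 H
  1 × N (charge +1): no H
  1 × O: no H
  1 × O (charge -1): no H
  1 × S: 1 H
  Total hydrogens = 13.
Molecular formula: C7H13ClN2O2S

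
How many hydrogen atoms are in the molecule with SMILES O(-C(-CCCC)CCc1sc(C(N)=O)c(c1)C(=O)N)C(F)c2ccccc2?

Hydrogens are implicit in SMILES; fill each atom to its normal valence:
  6 × C (aromatic): 1 H each → 6
  5 × C: 2 H each → 10
  4 × C (aromatic): no H
  3 × O: no H
  2 × C: 1 H each → 2
  2 × C: no H
  2 × N: 2 H each → 4
  1 × C: 3 H
  1 × F: no H
  1 × S (aromatic): no H
  Total hydrogens = 25.

25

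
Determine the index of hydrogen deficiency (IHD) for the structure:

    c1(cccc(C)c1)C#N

6

Molecular formula from the SMILES: C8H7N.
DoU = (2C + 2 + N − H − X)/2 = (2·8 + 2 + 1 − 7 − 0)/2 = 12/2 = 6.
(Structurally: 1 ring(s) + 5 π bond(s) = 6.)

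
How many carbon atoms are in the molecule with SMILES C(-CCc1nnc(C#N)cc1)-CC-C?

The symbol for carbon appears 11 times in the SMILES. Lowercase c denotes aromatic carbon and counts toward C.

11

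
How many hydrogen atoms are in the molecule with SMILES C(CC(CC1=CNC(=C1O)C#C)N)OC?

16

Hydrogens are implicit in SMILES; fill each atom to its normal valence:
  3 × C: 2 H each → 6
  3 × C (aromatic): no H
  2 × C: 1 H each → 2
  1 × C: 3 H
  1 × C (aromatic): 1 H
  1 × C: no H
  1 × N: 2 H
  1 × N (aromatic): 1 H
  1 × O: 1 H
  1 × O: no H
  Total hydrogens = 16.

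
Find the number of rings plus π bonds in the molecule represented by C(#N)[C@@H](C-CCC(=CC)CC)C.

Molecular formula from the SMILES: C11H19N.
DoU = (2C + 2 + N − H − X)/2 = (2·11 + 2 + 1 − 19 − 0)/2 = 6/2 = 3.
(Structurally: 0 ring(s) + 3 π bond(s) = 3.)

3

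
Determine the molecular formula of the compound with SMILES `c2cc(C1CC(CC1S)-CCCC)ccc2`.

C15H22S

Heavy atoms from the SMILES: 15 C, 1 S.
Implicit hydrogens by atom environment:
  5 × C: 2 H each → 10
  5 × C (aromatic): 1 H each → 5
  3 × C: 1 H each → 3
  1 × C: 3 H
  1 × C (aromatic): no H
  1 × S: 1 H
  Total hydrogens = 22.
Molecular formula: C15H22S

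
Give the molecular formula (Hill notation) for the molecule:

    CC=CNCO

Heavy atoms from the SMILES: 4 C, 1 N, 1 O.
Implicit hydrogens by atom environment:
  2 × C: 1 H each → 2
  1 × C: 3 H
  1 × C: 2 H
  1 × N: 1 H
  1 × O: 1 H
  Total hydrogens = 9.
Molecular formula: C4H9NO

C4H9NO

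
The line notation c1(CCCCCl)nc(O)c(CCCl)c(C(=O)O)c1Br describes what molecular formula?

Heavy atoms from the SMILES: 1 Br, 12 C, 2 Cl, 1 N, 3 O.
Implicit hydrogens by atom environment:
  6 × C: 2 H each → 12
  5 × C (aromatic): no H
  2 × Cl: no H
  2 × O: 1 H each → 2
  1 × Br: no H
  1 × C: no H
  1 × N (aromatic): no H
  1 × O: no H
  Total hydrogens = 14.
Molecular formula: C12H14BrCl2NO3

C12H14BrCl2NO3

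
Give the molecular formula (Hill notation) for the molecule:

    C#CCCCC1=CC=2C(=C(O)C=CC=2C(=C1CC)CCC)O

Heavy atoms from the SMILES: 20 C, 2 O.
Implicit hydrogens by atom environment:
  7 × C (aromatic): no H
  6 × C: 2 H each → 12
  3 × C (aromatic): 1 H each → 3
  2 × C: 3 H each → 6
  2 × O: 1 H each → 2
  1 × C: 1 H
  1 × C: no H
  Total hydrogens = 24.
Molecular formula: C20H24O2

C20H24O2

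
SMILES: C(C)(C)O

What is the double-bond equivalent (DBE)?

0

Molecular formula from the SMILES: C3H8O.
DoU = (2C + 2 + N − H − X)/2 = (2·3 + 2 + 0 − 8 − 0)/2 = 0/2 = 0.
(Structurally: 0 ring(s) + 0 π bond(s) = 0.)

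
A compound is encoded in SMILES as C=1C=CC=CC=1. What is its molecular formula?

C6H6

Heavy atoms from the SMILES: 6 C.
Implicit hydrogens by atom environment:
  6 × C (aromatic): 1 H each → 6
  Total hydrogens = 6.
Molecular formula: C6H6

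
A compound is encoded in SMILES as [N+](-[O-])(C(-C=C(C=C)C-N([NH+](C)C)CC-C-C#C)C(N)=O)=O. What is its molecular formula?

C14H23N4O3+

Heavy atoms from the SMILES: 14 C, 4 N, 3 O.
Implicit hydrogens by atom environment:
  5 × C: 2 H each → 10
  4 × C: 1 H each → 4
  3 × C: no H
  2 × C: 3 H each → 6
  2 × O: no H
  1 × N: 2 H
  1 × N (charge +1): 1 H
  1 × N: no H
  1 × N (charge +1): no H
  1 × O (charge -1): no H
  Total hydrogens = 23.
Net charge +1.
Molecular formula: C14H23N4O3+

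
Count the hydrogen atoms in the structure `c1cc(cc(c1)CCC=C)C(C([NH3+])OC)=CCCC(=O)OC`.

26

Hydrogens are implicit in SMILES; fill each atom to its normal valence:
  5 × C: 2 H each → 10
  4 × C (aromatic): 1 H each → 4
  3 × C: 1 H each → 3
  3 × O: no H
  2 × C: 3 H each → 6
  2 × C: no H
  2 × C (aromatic): no H
  1 × N (charge +1): 3 H
  Total hydrogens = 26.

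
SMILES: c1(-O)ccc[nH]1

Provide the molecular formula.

C4H5NO

Heavy atoms from the SMILES: 4 C, 1 N, 1 O.
Implicit hydrogens by atom environment:
  3 × C (aromatic): 1 H each → 3
  1 × C (aromatic): no H
  1 × N (aromatic): 1 H
  1 × O: 1 H
  Total hydrogens = 5.
Molecular formula: C4H5NO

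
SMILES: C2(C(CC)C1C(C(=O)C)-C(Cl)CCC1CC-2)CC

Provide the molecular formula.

C16H27ClO

Heavy atoms from the SMILES: 16 C, 1 Cl, 1 O.
Implicit hydrogens by atom environment:
  6 × C: 2 H each → 12
  6 × C: 1 H each → 6
  3 × C: 3 H each → 9
  1 × C: no H
  1 × Cl: no H
  1 × O: no H
  Total hydrogens = 27.
Molecular formula: C16H27ClO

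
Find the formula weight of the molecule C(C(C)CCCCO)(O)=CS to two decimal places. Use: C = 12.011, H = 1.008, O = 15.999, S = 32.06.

176.27

Molecular formula: C8H16O2S.
M = 8×12.011 + 16×1.008 + 2×15.999 + 1×32.06 = 176.27 g/mol.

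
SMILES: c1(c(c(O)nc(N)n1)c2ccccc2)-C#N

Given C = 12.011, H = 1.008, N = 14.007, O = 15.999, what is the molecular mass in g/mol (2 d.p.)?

212.21

Molecular formula: C11H8N4O.
M = 11×12.011 + 8×1.008 + 4×14.007 + 1×15.999 = 212.21 g/mol.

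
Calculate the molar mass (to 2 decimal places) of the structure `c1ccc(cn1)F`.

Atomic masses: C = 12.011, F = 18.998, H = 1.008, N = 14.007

97.09

Molecular formula: C5H4FN.
M = 5×12.011 + 1×18.998 + 4×1.008 + 1×14.007 = 97.09 g/mol.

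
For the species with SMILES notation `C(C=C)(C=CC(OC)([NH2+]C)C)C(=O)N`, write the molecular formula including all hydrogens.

Heavy atoms from the SMILES: 10 C, 2 N, 2 O.
Implicit hydrogens by atom environment:
  4 × C: 1 H each → 4
  3 × C: 3 H each → 9
  2 × C: no H
  2 × O: no H
  1 × C: 2 H
  1 × N (charge +1): 2 H
  1 × N: 2 H
  Total hydrogens = 19.
Net charge +1.
Molecular formula: C10H19N2O2+

C10H19N2O2+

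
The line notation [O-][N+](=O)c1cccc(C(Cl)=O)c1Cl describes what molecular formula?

C7H3Cl2NO3

Heavy atoms from the SMILES: 7 C, 2 Cl, 1 N, 3 O.
Implicit hydrogens by atom environment:
  3 × C (aromatic): 1 H each → 3
  3 × C (aromatic): no H
  2 × Cl: no H
  2 × O: no H
  1 × C: no H
  1 × N (charge +1): no H
  1 × O (charge -1): no H
  Total hydrogens = 3.
Molecular formula: C7H3Cl2NO3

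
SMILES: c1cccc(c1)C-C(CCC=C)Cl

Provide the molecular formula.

C12H15Cl

Heavy atoms from the SMILES: 12 C, 1 Cl.
Implicit hydrogens by atom environment:
  5 × C (aromatic): 1 H each → 5
  4 × C: 2 H each → 8
  2 × C: 1 H each → 2
  1 × C (aromatic): no H
  1 × Cl: no H
  Total hydrogens = 15.
Molecular formula: C12H15Cl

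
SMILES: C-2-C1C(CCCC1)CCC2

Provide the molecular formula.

Heavy atoms from the SMILES: 10 C.
Implicit hydrogens by atom environment:
  8 × C: 2 H each → 16
  2 × C: 1 H each → 2
  Total hydrogens = 18.
Molecular formula: C10H18

C10H18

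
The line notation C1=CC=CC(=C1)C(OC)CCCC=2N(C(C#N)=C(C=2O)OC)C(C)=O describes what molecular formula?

Heavy atoms from the SMILES: 19 C, 2 N, 4 O.
Implicit hydrogens by atom environment:
  5 × C (aromatic): 1 H each → 5
  5 × C (aromatic): no H
  3 × C: 3 H each → 9
  3 × C: 2 H each → 6
  3 × O: no H
  2 × C: no H
  1 × C: 1 H
  1 × N (aromatic): no H
  1 × N: no H
  1 × O: 1 H
  Total hydrogens = 22.
Molecular formula: C19H22N2O4

C19H22N2O4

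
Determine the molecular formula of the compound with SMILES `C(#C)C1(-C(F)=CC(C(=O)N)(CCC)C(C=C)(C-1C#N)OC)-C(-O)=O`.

C17H19FN2O4

Heavy atoms from the SMILES: 17 C, 1 F, 2 N, 4 O.
Implicit hydrogens by atom environment:
  8 × C: no H
  4 × C: 1 H each → 4
  3 × C: 2 H each → 6
  3 × O: no H
  2 × C: 3 H each → 6
  1 × F: no H
  1 × N: 2 H
  1 × N: no H
  1 × O: 1 H
  Total hydrogens = 19.
Molecular formula: C17H19FN2O4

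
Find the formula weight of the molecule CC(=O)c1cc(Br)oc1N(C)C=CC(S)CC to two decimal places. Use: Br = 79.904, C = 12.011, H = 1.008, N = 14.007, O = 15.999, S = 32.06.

318.23

Molecular formula: C12H16BrNO2S.
M = 1×79.904 + 12×12.011 + 16×1.008 + 1×14.007 + 2×15.999 + 1×32.06 = 318.23 g/mol.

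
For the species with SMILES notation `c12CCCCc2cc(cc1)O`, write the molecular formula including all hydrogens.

Heavy atoms from the SMILES: 10 C, 1 O.
Implicit hydrogens by atom environment:
  4 × C: 2 H each → 8
  3 × C (aromatic): 1 H each → 3
  3 × C (aromatic): no H
  1 × O: 1 H
  Total hydrogens = 12.
Molecular formula: C10H12O

C10H12O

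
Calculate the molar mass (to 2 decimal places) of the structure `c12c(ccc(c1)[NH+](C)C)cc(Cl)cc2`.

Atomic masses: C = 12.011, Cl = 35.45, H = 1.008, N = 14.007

206.69

Molecular formula: C12H13ClN+.
M = 12×12.011 + 1×35.45 + 13×1.008 + 1×14.007 = 206.69 g/mol.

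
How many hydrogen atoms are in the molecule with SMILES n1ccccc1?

5

Hydrogens are implicit in SMILES; fill each atom to its normal valence:
  5 × C (aromatic): 1 H each → 5
  1 × N (aromatic): no H
  Total hydrogens = 5.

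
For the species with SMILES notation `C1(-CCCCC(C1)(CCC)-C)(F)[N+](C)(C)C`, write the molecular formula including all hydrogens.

Heavy atoms from the SMILES: 14 C, 1 F, 1 N.
Implicit hydrogens by atom environment:
  7 × C: 2 H each → 14
  5 × C: 3 H each → 15
  2 × C: no H
  1 × F: no H
  1 × N (charge +1): no H
  Total hydrogens = 29.
Net charge +1.
Molecular formula: C14H29FN+

C14H29FN+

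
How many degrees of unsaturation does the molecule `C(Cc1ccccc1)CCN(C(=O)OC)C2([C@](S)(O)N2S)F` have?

Molecular formula from the SMILES: C14H19FN2O3S2.
DoU = (2C + 2 + N − H − X)/2 = (2·14 + 2 + 2 − 19 − 1)/2 = 12/2 = 6.
(Structurally: 2 ring(s) + 4 π bond(s) = 6.)

6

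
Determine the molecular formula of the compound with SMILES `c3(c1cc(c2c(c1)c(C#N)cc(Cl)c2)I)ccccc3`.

Heavy atoms from the SMILES: 17 C, 1 Cl, 1 I, 1 N.
Implicit hydrogens by atom environment:
  9 × C (aromatic): 1 H each → 9
  7 × C (aromatic): no H
  1 × C: no H
  1 × Cl: no H
  1 × I: no H
  1 × N: no H
  Total hydrogens = 9.
Molecular formula: C17H9ClIN

C17H9ClIN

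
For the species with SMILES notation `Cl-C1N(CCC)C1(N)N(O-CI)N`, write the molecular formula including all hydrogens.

C6H14ClIN4O

Heavy atoms from the SMILES: 6 C, 1 Cl, 1 I, 4 N, 1 O.
Implicit hydrogens by atom environment:
  3 × C: 2 H each → 6
  2 × N: 2 H each → 4
  2 × N: no H
  1 × C: 3 H
  1 × C: 1 H
  1 × C: no H
  1 × Cl: no H
  1 × I: no H
  1 × O: no H
  Total hydrogens = 14.
Molecular formula: C6H14ClIN4O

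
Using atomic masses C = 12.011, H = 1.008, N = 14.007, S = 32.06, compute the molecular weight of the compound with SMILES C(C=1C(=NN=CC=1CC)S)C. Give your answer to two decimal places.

Molecular formula: C8H12N2S.
M = 8×12.011 + 12×1.008 + 2×14.007 + 1×32.06 = 168.26 g/mol.

168.26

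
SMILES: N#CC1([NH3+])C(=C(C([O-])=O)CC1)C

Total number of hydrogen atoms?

10

Hydrogens are implicit in SMILES; fill each atom to its normal valence:
  5 × C: no H
  2 × C: 2 H each → 4
  1 × C: 3 H
  1 × N (charge +1): 3 H
  1 × N: no H
  1 × O: no H
  1 × O (charge -1): no H
  Total hydrogens = 10.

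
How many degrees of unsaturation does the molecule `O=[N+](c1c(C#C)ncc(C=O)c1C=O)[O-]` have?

9

Molecular formula from the SMILES: C9H4N2O4.
DoU = (2C + 2 + N − H − X)/2 = (2·9 + 2 + 2 − 4 − 0)/2 = 18/2 = 9.
(Structurally: 1 ring(s) + 8 π bond(s) = 9.)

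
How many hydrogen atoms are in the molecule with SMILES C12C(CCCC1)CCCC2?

18

Hydrogens are implicit in SMILES; fill each atom to its normal valence:
  8 × C: 2 H each → 16
  2 × C: 1 H each → 2
  Total hydrogens = 18.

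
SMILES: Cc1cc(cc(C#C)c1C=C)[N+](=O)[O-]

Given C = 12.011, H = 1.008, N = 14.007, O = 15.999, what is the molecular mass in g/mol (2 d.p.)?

187.20

Molecular formula: C11H9NO2.
M = 11×12.011 + 9×1.008 + 1×14.007 + 2×15.999 = 187.20 g/mol.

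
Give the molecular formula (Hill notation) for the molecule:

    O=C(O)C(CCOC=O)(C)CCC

C9H16O4

Heavy atoms from the SMILES: 9 C, 4 O.
Implicit hydrogens by atom environment:
  4 × C: 2 H each → 8
  3 × O: no H
  2 × C: 3 H each → 6
  2 × C: no H
  1 × C: 1 H
  1 × O: 1 H
  Total hydrogens = 16.
Molecular formula: C9H16O4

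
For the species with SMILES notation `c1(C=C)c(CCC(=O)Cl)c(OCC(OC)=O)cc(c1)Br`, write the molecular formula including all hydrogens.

C14H14BrClO4

Heavy atoms from the SMILES: 1 Br, 14 C, 1 Cl, 4 O.
Implicit hydrogens by atom environment:
  4 × C: 2 H each → 8
  4 × C (aromatic): no H
  4 × O: no H
  2 × C (aromatic): 1 H each → 2
  2 × C: no H
  1 × Br: no H
  1 × C: 3 H
  1 × C: 1 H
  1 × Cl: no H
  Total hydrogens = 14.
Molecular formula: C14H14BrClO4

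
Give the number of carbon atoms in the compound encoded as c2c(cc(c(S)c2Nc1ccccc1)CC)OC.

15

The symbol for carbon appears 15 times in the SMILES. Lowercase c denotes aromatic carbon and counts toward C.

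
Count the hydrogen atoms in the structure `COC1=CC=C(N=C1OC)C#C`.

Hydrogens are implicit in SMILES; fill each atom to its normal valence:
  3 × C (aromatic): no H
  2 × C: 3 H each → 6
  2 × C (aromatic): 1 H each → 2
  2 × O: no H
  1 × C: 1 H
  1 × C: no H
  1 × N (aromatic): no H
  Total hydrogens = 9.

9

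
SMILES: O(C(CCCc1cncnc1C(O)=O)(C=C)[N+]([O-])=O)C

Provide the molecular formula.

C12H15N3O5

Heavy atoms from the SMILES: 12 C, 3 N, 5 O.
Implicit hydrogens by atom environment:
  4 × C: 2 H each → 8
  3 × O: no H
  2 × C (aromatic): 1 H each → 2
  2 × C (aromatic): no H
  2 × C: no H
  2 × N (aromatic): no H
  1 × C: 3 H
  1 × C: 1 H
  1 × N (charge +1): no H
  1 × O: 1 H
  1 × O (charge -1): no H
  Total hydrogens = 15.
Molecular formula: C12H15N3O5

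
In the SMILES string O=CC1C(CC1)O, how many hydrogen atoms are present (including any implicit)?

8

Hydrogens are implicit in SMILES; fill each atom to its normal valence:
  3 × C: 1 H each → 3
  2 × C: 2 H each → 4
  1 × O: 1 H
  1 × O: no H
  Total hydrogens = 8.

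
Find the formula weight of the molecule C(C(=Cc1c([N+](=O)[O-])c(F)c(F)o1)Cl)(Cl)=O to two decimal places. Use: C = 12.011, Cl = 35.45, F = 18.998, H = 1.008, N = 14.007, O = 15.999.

Molecular formula: C7HCl2F2NO4.
M = 7×12.011 + 2×35.45 + 2×18.998 + 1×1.008 + 1×14.007 + 4×15.999 = 271.98 g/mol.

271.98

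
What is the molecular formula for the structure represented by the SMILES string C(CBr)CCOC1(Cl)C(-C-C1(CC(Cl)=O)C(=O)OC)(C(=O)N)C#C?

Heavy atoms from the SMILES: 1 Br, 15 C, 2 Cl, 1 N, 5 O.
Implicit hydrogens by atom environment:
  7 × C: no H
  6 × C: 2 H each → 12
  5 × O: no H
  2 × Cl: no H
  1 × Br: no H
  1 × C: 3 H
  1 × C: 1 H
  1 × N: 2 H
  Total hydrogens = 18.
Molecular formula: C15H18BrCl2NO5

C15H18BrCl2NO5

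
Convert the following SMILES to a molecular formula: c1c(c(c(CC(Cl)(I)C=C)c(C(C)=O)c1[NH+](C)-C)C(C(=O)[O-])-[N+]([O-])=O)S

C16H18ClIN2O5S

Heavy atoms from the SMILES: 16 C, 1 Cl, 1 I, 2 N, 5 O, 1 S.
Implicit hydrogens by atom environment:
  5 × C (aromatic): no H
  3 × C: 3 H each → 9
  3 × C: no H
  3 × O: no H
  2 × C: 2 H each → 4
  2 × C: 1 H each → 2
  2 × O (charge -1): no H
  1 × C (aromatic): 1 H
  1 × Cl: no H
  1 × I: no H
  1 × N (charge +1): 1 H
  1 × N (charge +1): no H
  1 × S: 1 H
  Total hydrogens = 18.
Molecular formula: C16H18ClIN2O5S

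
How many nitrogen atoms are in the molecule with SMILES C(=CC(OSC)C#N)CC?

The symbol for nitrogen appears 1 time in the SMILES.

1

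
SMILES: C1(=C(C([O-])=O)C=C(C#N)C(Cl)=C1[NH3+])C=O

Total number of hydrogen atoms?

Hydrogens are implicit in SMILES; fill each atom to its normal valence:
  5 × C (aromatic): no H
  2 × C: no H
  2 × O: no H
  1 × C (aromatic): 1 H
  1 × C: 1 H
  1 × Cl: no H
  1 × N (charge +1): 3 H
  1 × N: no H
  1 × O (charge -1): no H
  Total hydrogens = 5.

5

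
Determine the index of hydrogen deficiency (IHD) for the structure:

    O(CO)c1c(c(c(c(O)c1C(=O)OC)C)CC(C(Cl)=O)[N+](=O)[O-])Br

Molecular formula from the SMILES: C13H13BrClNO8.
DoU = (2C + 2 + N − H − X)/2 = (2·13 + 2 + 1 − 13 − 2)/2 = 14/2 = 7.
(Structurally: 1 ring(s) + 6 π bond(s) = 7.)

7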